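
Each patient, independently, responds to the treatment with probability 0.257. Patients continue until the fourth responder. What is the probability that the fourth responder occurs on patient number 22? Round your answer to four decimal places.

0.0276

Y = trial on which the fourth success occurs; negative binomial, r=4, p=0.257.
P(Y=22) = C(21,3) · p^4 · (1−p)^18
= 1330 · 0.0043625 · 0.0047621 = 0.027630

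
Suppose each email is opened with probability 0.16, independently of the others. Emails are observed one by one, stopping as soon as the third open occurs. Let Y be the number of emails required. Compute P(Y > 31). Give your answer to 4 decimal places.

0.1069

Needing more than 31 emails ⇔ fewer than 3 successes in the first 31. With X ~ Binomial(31, 0.16), P(Y > 31) = P(X ≤ 2).
  k=0: C(31,0)·0.16^0·0.84^31 = 0.004494
  k=1: C(31,1)·0.16^1·0.84^30 = 0.026538
  k=2: C(31,2)·0.16^2·0.84^29 = 0.075821
P(X ≤ 2) = 0.106853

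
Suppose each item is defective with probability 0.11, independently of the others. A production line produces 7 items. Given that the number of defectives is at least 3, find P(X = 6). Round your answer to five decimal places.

0.00033

X ~ Binomial(7, 0.11). Want P(X=6 | X≥3) = P(X=6) / P(X≥3).
P(X=6) = C(7,6)·0.11^6·0.89^1 = 0.0000110
P(X≥3) = 1 − 0.4423133 − 0.3826756 − 0.1418910 = 0.0331201
Ratio = 0.0000110 / 0.0331201 = 0.0003332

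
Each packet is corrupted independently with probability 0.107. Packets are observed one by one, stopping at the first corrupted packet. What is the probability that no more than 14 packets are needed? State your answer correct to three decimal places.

0.795

Y = number of packets to the first success; geometric, p = 0.107.
P(Y ≤ 14) = 1 − (1−p)^14 = 1 − 0.20508 = 0.79492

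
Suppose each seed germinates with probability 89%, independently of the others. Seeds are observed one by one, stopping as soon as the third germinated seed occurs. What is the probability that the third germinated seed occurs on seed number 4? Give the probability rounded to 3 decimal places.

0.233

Y = trial on which the third success occurs; negative binomial, r=3, p=0.89.
P(Y=4) = C(3,2) · p^3 · (1−p)^1
= 3 · 0.70497 · 0.11 = 0.23264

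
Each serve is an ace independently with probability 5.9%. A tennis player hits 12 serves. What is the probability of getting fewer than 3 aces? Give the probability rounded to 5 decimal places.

X ~ Binomial(12, 0.059); P(X ≤ 2) = Σ C(12,k) p^k (1−p)^(12−k) over k:
  k=0: C(12,0)·0.059^0·0.941^12 = 0.4820316
  k=1: C(12,1)·0.059^1·0.941^11 = 0.3626762
  k=2: C(12,2)·0.059^2·0.941^10 = 0.1250674
Total = 0.9697752

0.96978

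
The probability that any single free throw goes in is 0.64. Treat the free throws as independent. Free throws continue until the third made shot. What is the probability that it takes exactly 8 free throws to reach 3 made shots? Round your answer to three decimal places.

Y = trial on which the third success occurs; negative binomial, r=3, p=0.64.
P(Y=8) = C(7,2) · p^3 · (1−p)^5
= 21 · 0.26214 · 0.0060466 = 0.03329

0.033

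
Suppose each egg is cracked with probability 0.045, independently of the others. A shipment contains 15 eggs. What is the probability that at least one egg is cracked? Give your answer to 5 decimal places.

0.49875

P(at least one) = 1 − P(none) = 1 − (1 − 0.045)^15
= 1 − 0.5012456 = 0.4987544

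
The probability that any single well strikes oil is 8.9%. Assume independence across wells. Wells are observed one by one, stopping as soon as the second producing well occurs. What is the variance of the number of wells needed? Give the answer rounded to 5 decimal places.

Y = total wells until the second success; negative binomial with r=2, p=0.089.
Var(Y) = r(1−p)/p² = 2·0.911 / 0.089² = 230.0214619

230.02146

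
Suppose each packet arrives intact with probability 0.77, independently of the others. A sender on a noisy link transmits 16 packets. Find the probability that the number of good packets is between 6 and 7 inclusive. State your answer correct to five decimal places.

X ~ Binomial(16, 0.77); P(6 ≤ X ≤ 7) = Σ C(16,k) p^k (1−p)^(16−k) over k:
  k=6: C(16,6)·0.77^6·0.23^10 = 0.0006914
  k=7: C(16,7)·0.77^7·0.23^9 = 0.0033068
Total = 0.0039983

0.00400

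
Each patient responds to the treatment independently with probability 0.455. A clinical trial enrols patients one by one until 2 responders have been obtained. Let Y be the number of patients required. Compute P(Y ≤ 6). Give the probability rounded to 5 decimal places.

0.84253

Finishing within 6 patients ⇔ at least 2 successes in the first 6. With X ~ Binomial(6, 0.455), P(Y ≤ 6) = 1 − P(X ≤ 1).
  k=0: C(6,0)·0.455^0·0.545^6 = 0.0262047
  k=1: C(6,1)·0.455^1·0.545^5 = 0.1312639
1 − 0.1574685 = 0.8425315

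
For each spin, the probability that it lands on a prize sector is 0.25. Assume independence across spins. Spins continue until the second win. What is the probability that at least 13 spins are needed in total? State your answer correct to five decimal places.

0.15838

Needing more than 12 spins ⇔ fewer than 2 successes in the first 12. With X ~ Binomial(12, 0.25), P(Y > 12) = P(X ≤ 1).
  k=0: C(12,0)·0.25^0·0.75^12 = 0.0316764
  k=1: C(12,1)·0.25^1·0.75^11 = 0.1267054
P(X ≤ 1) = 0.1583818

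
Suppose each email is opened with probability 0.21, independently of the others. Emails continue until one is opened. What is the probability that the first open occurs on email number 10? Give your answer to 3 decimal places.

Geometric (trials to first success), p = 0.21.
P(Y = 10) = (1−p)^9 · p = 0.11985 · 0.21 = 0.02517

0.025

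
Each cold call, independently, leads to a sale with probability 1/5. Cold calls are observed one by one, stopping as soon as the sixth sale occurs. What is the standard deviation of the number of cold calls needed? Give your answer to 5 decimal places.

Y = total cold calls until the sixth success; negative binomial with r=6, p=0.20.
SD(Y) = √[r(1−p)/p²] = √(120.0000000) = 10.9544512

10.95445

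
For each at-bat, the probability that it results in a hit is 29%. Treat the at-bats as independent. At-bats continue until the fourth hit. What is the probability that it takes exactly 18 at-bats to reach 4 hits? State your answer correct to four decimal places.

0.0398

Y = trial on which the fourth success occurs; negative binomial, r=4, p=0.29.
P(Y=18) = C(17,3) · p^4 · (1−p)^14
= 680 · 0.0070728 · 0.0082721 = 0.039785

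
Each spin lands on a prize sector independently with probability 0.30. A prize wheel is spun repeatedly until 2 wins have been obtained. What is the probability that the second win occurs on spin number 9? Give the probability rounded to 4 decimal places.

Y = trial on which the second success occurs; negative binomial, r=2, p=0.30.
P(Y=9) = C(8,1) · p^2 · (1−p)^7
= 8 · 0.09 · 0.082354 = 0.059295

0.0593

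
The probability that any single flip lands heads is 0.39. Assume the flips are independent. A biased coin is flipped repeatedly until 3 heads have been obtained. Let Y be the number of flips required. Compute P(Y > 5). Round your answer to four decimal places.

0.6997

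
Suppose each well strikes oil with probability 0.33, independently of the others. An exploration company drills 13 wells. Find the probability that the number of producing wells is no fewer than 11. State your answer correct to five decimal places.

0.00019

X ~ Binomial(13, 0.33); P(X ≥ 11) = Σ C(13,k) p^k (1−p)^(13−k) over k:
  k=11: C(13,11)·0.33^11·0.67^2 = 0.0001770
  k=12: C(13,12)·0.33^12·0.67^1 = 0.0000145
  k=13: C(13,13)·0.33^13·0.67^0 = 0.0000006
Total = 0.0001920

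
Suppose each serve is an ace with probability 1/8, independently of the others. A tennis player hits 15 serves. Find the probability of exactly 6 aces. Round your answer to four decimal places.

0.0057

X ~ Binomial(n=15, p=0.125).
P(X=6) = C(15,6) · p^6 · (1−p)^9
= 5005 · 3.8147e-06 · 0.30066 = 0.005740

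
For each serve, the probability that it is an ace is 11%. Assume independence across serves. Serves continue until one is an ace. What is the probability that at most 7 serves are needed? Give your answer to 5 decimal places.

Y = number of serves to the first success; geometric, p = 0.11.
P(Y ≤ 7) = 1 − (1−p)^7 = 1 − 0.4423133 = 0.5576867

0.55769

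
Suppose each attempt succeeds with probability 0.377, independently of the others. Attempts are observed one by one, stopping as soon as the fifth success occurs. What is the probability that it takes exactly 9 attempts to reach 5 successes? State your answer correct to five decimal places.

Y = trial on which the fifth success occurs; negative binomial, r=5, p=0.377.
P(Y=9) = C(8,4) · p^5 · (1−p)^4
= 70 · 0.0076156 · 0.15064 = 0.0803077

0.08031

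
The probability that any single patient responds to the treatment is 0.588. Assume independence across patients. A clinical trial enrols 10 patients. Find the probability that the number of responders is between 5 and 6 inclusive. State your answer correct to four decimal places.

0.4603

X ~ Binomial(10, 0.588); P(5 ≤ X ≤ 6) = Σ C(10,k) p^k (1−p)^(10−k) over k:
  k=5: C(10,5)·0.588^5·0.412^5 = 0.210268
  k=6: C(10,6)·0.588^6·0.412^4 = 0.250076
Total = 0.460344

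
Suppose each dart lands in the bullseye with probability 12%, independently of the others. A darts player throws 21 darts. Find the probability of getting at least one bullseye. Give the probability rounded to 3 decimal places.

0.932

P(at least one) = 1 − P(none) = 1 − (1 − 0.12)^21
= 1 − 0.06826 = 0.93174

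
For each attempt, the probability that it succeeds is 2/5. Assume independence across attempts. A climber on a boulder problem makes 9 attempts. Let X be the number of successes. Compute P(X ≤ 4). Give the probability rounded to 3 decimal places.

0.733

X ~ Binomial(9, 0.40); P(X ≤ 4) = Σ C(9,k) p^k (1−p)^(9−k) over k:
  k=0: C(9,0)·0.40^0·0.60^9 = 0.01008
  k=1: C(9,1)·0.40^1·0.60^8 = 0.06047
  k=2: C(9,2)·0.40^2·0.60^7 = 0.16124
  k=3: C(9,3)·0.40^3·0.60^6 = 0.25082
  k=4: C(9,4)·0.40^4·0.60^5 = 0.25082
Total = 0.73343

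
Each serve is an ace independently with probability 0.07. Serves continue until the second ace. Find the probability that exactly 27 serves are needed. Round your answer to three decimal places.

0.021

Y = trial on which the second success occurs; negative binomial, r=2, p=0.07.
P(Y=27) = C(26,1) · p^2 · (1−p)^25
= 26 · 0.0049 · 0.16296 = 0.02076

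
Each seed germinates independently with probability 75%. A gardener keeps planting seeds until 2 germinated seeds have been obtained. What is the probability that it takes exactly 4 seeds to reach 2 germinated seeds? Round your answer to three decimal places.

0.105

Y = trial on which the second success occurs; negative binomial, r=2, p=0.75.
P(Y=4) = C(3,1) · p^2 · (1−p)^2
= 3 · 0.5625 · 0.0625 = 0.10547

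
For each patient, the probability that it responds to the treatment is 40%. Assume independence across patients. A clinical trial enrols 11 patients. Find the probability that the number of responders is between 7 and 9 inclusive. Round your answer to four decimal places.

0.0986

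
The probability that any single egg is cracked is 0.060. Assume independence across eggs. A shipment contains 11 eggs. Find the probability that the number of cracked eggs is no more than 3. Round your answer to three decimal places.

0.997

X ~ Binomial(11, 0.06); P(X ≤ 3) = Σ C(11,k) p^k (1−p)^(11−k) over k:
  k=0: C(11,0)·0.06^0·0.94^11 = 0.50630
  k=1: C(11,1)·0.06^1·0.94^10 = 0.35549
  k=2: C(11,2)·0.06^2·0.94^9 = 0.11345
  k=3: C(11,3)·0.06^3·0.94^8 = 0.02173
Total = 0.99696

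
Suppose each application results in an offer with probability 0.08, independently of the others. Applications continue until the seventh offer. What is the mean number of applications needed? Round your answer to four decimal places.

Y = total applications until the seventh success; negative binomial with r=7, p=0.08.
E[Y] = r / p = 7 / 0.08 = 87.500000

87.5000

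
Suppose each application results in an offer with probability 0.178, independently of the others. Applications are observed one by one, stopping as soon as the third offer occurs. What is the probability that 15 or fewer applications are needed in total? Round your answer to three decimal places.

Finishing within 15 applications ⇔ at least 3 successes in the first 15. With X ~ Binomial(15, 0.178), P(Y ≤ 15) = 1 − P(X ≤ 2).
  k=0: C(15,0)·0.178^0·0.822^15 = 0.05285
  k=1: C(15,1)·0.178^1·0.822^14 = 0.17168
  k=2: C(15,2)·0.178^2·0.822^13 = 0.26023
1 − 0.48477 = 0.51523

0.515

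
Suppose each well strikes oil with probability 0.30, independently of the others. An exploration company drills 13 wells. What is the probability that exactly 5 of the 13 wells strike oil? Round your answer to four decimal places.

0.1803

X ~ Binomial(n=13, p=0.30).
P(X=5) = C(13,5) · p^5 · (1−p)^8
= 1287 · 0.00243 · 0.057648 = 0.180289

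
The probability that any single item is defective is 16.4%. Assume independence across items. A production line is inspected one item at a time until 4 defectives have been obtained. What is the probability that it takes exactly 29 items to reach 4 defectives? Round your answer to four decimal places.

0.0269

Y = trial on which the fourth success occurs; negative binomial, r=4, p=0.164.
P(Y=29) = C(28,3) · p^4 · (1−p)^25
= 3276 · 0.00072339 · 0.011354 = 0.026908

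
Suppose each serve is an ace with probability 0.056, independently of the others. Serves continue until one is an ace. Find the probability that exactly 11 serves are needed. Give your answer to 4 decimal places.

Geometric (trials to first success), p = 0.056.
P(Y = 11) = (1−p)^10 · p = 0.56198 · 0.056 = 0.031471

0.0315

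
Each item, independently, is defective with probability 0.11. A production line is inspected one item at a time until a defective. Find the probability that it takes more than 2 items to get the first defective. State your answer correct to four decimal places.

Y = number of items to the first success; geometric, p = 0.11.
P(Y > 2) = P(first 2 all fail) = (1−p)^2 = 0.792100

0.7921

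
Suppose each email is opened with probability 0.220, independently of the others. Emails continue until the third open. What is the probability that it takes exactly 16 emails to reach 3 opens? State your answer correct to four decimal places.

Y = trial on which the third success occurs; negative binomial, r=3, p=0.22.
P(Y=16) = C(15,2) · p^3 · (1−p)^13
= 105 · 0.010648 · 0.039558 = 0.044227

0.0442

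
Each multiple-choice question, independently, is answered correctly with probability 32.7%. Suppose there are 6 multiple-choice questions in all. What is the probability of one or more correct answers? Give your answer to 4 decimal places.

0.9071

P(at least one) = 1 − P(none) = 1 − (1 − 0.327)^6
= 1 − 0.092916 = 0.907084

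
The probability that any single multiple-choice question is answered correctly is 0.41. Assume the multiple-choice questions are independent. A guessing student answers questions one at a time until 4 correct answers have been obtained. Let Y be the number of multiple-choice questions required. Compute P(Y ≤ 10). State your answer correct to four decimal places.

0.6425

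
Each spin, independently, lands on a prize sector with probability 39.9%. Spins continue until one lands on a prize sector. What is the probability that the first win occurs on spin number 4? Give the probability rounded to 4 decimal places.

0.0866

Geometric (trials to first success), p = 0.399.
P(Y = 4) = (1−p)^3 · p = 0.21708 · 0.399 = 0.086616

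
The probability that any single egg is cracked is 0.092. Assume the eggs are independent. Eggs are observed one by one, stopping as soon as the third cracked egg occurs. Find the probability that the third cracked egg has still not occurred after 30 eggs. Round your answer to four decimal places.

Needing more than 30 eggs ⇔ fewer than 3 successes in the first 30. With X ~ Binomial(30, 0.092), P(Y > 30) = P(X ≤ 2).
  k=0: C(30,0)·0.092^0·0.908^30 = 0.055281
  k=1: C(30,1)·0.092^1·0.908^29 = 0.168035
  k=2: C(30,2)·0.092^2·0.908^28 = 0.246870
P(X ≤ 2) = 0.470186

0.4702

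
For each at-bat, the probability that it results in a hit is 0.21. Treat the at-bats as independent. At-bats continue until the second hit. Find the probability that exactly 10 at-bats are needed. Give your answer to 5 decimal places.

Y = trial on which the second success occurs; negative binomial, r=2, p=0.21.
P(Y=10) = C(9,1) · p^2 · (1−p)^8
= 9 · 0.0441 · 0.15171 = 0.0602140

0.06021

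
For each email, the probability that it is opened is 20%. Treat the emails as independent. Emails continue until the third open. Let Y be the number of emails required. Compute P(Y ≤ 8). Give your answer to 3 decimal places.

0.203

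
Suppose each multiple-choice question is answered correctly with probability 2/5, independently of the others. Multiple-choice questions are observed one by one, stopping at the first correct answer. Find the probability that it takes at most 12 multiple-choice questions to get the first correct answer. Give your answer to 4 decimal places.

0.9978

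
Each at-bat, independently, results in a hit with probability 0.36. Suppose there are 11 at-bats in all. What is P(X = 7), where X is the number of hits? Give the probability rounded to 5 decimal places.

0.04339

X ~ Binomial(n=11, p=0.36).
P(X=7) = C(11,7) · p^7 · (1−p)^4
= 330 · 0.00078364 · 0.16777 = 0.0433862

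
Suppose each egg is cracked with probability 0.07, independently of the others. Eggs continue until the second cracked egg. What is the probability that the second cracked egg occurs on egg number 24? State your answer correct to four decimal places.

0.0228

Y = trial on which the second success occurs; negative binomial, r=2, p=0.07.
P(Y=24) = C(23,1) · p^2 · (1−p)^22
= 23 · 0.0049 · 0.20259 = 0.022832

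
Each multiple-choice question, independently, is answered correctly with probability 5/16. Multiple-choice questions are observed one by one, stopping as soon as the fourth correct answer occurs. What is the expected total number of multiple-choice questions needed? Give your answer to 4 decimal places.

Y = total multiple-choice questions until the fourth success; negative binomial with r=4, p=0.3125.
E[Y] = r / p = 4 / 0.3125 = 12.800000

12.8000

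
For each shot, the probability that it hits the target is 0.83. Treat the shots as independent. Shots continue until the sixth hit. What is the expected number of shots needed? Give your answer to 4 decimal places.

Y = total shots until the sixth success; negative binomial with r=6, p=0.83.
E[Y] = r / p = 6 / 0.83 = 7.228916

7.2289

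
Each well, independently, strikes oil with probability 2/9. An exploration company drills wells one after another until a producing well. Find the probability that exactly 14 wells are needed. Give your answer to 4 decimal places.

Geometric (trials to first success), p = 0.222222.
P(Y = 14) = (1−p)^13 · p = 0.038117 · 0.222222 = 0.008471

0.0085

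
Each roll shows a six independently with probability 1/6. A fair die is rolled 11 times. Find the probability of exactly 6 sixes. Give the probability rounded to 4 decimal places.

0.0040

X ~ Binomial(n=11, p=0.166667).
P(X=6) = C(11,6) · p^6 · (1−p)^5
= 462 · 2.1433e-05 · 0.40188 = 0.003979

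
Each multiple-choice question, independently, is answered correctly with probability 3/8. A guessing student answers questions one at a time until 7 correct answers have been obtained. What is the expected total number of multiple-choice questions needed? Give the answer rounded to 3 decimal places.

Y = total multiple-choice questions until the seventh success; negative binomial with r=7, p=0.375.
E[Y] = r / p = 7 / 0.375 = 18.66667

18.667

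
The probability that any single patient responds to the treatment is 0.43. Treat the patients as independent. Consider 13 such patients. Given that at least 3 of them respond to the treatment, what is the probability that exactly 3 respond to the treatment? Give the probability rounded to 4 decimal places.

0.0855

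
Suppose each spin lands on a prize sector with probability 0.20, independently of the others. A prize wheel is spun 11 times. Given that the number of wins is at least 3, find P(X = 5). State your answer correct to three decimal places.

0.101

X ~ Binomial(11, 0.20). Want P(X=5 | X≥3) = P(X=5) / P(X≥3).
P(X=5) = C(11,5)·0.20^5·0.80^6 = 0.03876
P(X≥3) = 1 − 0.08590 − 0.23622 − 0.29528 = 0.38260
Ratio = 0.03876 / 0.38260 = 0.10130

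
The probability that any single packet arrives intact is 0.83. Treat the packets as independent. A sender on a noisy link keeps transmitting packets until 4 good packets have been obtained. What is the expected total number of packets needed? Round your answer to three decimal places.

4.819

Y = total packets until the fourth success; negative binomial with r=4, p=0.83.
E[Y] = r / p = 4 / 0.83 = 4.81928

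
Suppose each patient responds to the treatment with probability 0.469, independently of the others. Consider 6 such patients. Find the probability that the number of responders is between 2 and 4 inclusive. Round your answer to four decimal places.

0.7759

X ~ Binomial(6, 0.469); P(2 ≤ X ≤ 4) = Σ C(6,k) p^k (1−p)^(6−k) over k:
  k=2: C(6,2)·0.469^2·0.531^4 = 0.262310
  k=3: C(6,3)·0.469^3·0.531^3 = 0.308910
  k=4: C(6,4)·0.469^4·0.531^2 = 0.204631
Total = 0.775851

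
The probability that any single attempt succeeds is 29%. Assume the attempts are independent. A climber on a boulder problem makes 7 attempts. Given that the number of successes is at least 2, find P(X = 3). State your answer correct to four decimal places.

X ~ Binomial(7, 0.29). Want P(X=3 | X≥2) = P(X=3) / P(X≥2).
P(X=3) = C(7,3)·0.29^3·0.71^4 = 0.216918
P(X≥2) = 1 − 0.090951 − 0.260044 = 0.649005
Ratio = 0.216918 / 0.649005 = 0.334231

0.3342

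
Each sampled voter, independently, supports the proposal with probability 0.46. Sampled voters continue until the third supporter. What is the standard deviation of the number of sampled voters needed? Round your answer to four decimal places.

2.7669

Y = total sampled voters until the third success; negative binomial with r=3, p=0.46.
SD(Y) = √[r(1−p)/p²] = √(7.655955) = 2.766940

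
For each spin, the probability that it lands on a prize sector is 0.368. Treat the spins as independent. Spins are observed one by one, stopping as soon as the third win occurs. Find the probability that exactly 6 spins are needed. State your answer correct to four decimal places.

Y = trial on which the third success occurs; negative binomial, r=3, p=0.368.
P(Y=6) = C(5,2) · p^3 · (1−p)^3
= 10 · 0.049836 · 0.25244 = 0.125804

0.1258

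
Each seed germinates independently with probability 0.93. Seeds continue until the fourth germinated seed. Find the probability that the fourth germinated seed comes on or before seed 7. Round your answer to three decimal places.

0.999

Finishing within 7 seeds ⇔ at least 4 successes in the first 7. With X ~ Binomial(7, 0.93), P(Y ≤ 7) = 1 − P(X ≤ 3).
  k=0: C(7,0)·0.93^0·0.07^7 = 0.00000
  k=1: C(7,1)·0.93^1·0.07^6 = 0.00000
  k=2: C(7,2)·0.93^2·0.07^5 = 0.00003
  k=3: C(7,3)·0.93^3·0.07^4 = 0.00068
1 − 0.00071 = 0.99929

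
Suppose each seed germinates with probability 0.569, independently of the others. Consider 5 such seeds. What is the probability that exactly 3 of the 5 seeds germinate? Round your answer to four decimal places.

X ~ Binomial(n=5, p=0.569).
P(X=3) = C(5,3) · p^3 · (1−p)^2
= 10 · 0.18422 · 0.18576 = 0.342209

0.3422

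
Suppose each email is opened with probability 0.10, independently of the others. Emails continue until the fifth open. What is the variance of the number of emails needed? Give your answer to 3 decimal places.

Y = total emails until the fifth success; negative binomial with r=5, p=0.10.
Var(Y) = r(1−p)/p² = 5·0.90 / 0.10² = 450.00000

450.000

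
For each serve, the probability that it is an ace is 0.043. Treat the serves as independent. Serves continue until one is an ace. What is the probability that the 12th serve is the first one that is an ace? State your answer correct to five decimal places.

Geometric (trials to first success), p = 0.043.
P(Y = 12) = (1−p)^11 · p = 0.61664 · 0.043 = 0.0265155

0.02652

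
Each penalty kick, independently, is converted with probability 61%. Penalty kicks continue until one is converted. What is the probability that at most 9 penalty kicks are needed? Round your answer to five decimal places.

Y = number of penalty kicks to the first success; geometric, p = 0.61.
P(Y ≤ 9) = 1 − (1−p)^9 = 1 − 0.0002087 = 0.9997913

0.99979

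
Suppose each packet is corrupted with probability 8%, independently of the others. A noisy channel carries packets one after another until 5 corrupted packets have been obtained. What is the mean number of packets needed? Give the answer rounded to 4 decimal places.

Y = total packets until the fifth success; negative binomial with r=5, p=0.08.
E[Y] = r / p = 5 / 0.08 = 62.500000

62.5000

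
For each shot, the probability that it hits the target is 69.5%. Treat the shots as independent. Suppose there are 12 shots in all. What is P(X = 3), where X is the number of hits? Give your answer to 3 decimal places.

X ~ Binomial(n=12, p=0.695).
P(X=3) = C(12,3) · p^3 · (1−p)^9
= 220 · 0.3357 · 2.284e-05 = 0.00169

0.002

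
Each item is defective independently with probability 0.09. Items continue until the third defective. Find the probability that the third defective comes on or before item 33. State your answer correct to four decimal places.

0.5804

Finishing within 33 items ⇔ at least 3 successes in the first 33. With X ~ Binomial(33, 0.09), P(Y ≤ 33) = 1 − P(X ≤ 2).
  k=0: C(33,0)·0.09^0·0.91^33 = 0.044501
  k=1: C(33,1)·0.09^1·0.91^32 = 0.145238
  k=2: C(33,2)·0.09^2·0.91^31 = 0.229828
1 − 0.419566 = 0.580434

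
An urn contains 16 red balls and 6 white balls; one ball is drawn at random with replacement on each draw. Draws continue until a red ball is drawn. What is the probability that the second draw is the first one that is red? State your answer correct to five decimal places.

Geometric (trials to first success), p = 0.727273.
P(Y = 2) = (1−p)^1 · p = 0.27273 · 0.727273 = 0.1983471

0.19835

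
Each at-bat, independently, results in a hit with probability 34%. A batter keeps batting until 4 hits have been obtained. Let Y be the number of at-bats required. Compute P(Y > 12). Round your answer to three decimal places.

Needing more than 12 at-bats ⇔ fewer than 4 successes in the first 12. With X ~ Binomial(12, 0.34), P(Y > 12) = P(X ≤ 3).
  k=0: C(12,0)·0.34^0·0.66^12 = 0.00683
  k=1: C(12,1)·0.34^1·0.66^11 = 0.04223
  k=2: C(12,2)·0.34^2·0.66^10 = 0.11966
  k=3: C(12,3)·0.34^3·0.66^9 = 0.20547
P(X ≤ 3) = 0.37419

0.374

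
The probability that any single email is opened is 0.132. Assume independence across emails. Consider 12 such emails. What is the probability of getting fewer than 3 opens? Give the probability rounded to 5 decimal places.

X ~ Binomial(12, 0.132); P(X ≤ 2) = Σ C(12,k) p^k (1−p)^(12−k) over k:
  k=0: C(12,0)·0.132^0·0.868^12 = 0.1829097
  k=1: C(12,1)·0.132^1·0.868^11 = 0.3337891
  k=2: C(12,2)·0.132^2·0.868^10 = 0.2791831
Total = 0.7958818

0.79588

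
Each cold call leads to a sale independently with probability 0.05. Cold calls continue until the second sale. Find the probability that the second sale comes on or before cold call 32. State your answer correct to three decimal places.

Finishing within 32 cold calls ⇔ at least 2 successes in the first 32. With X ~ Binomial(32, 0.05), P(Y ≤ 32) = 1 − P(X ≤ 1).
  k=0: C(32,0)·0.05^0·0.95^32 = 0.19371
  k=1: C(32,1)·0.05^1·0.95^31 = 0.32625
1 − 0.51996 = 0.48004

0.480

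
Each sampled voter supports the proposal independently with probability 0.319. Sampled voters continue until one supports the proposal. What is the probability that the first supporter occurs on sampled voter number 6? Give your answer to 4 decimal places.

0.0467

Geometric (trials to first success), p = 0.319.
P(Y = 6) = (1−p)^5 · p = 0.14647 · 0.319 = 0.046723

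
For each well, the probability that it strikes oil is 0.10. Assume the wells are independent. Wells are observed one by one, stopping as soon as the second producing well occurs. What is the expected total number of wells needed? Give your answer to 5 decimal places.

Y = total wells until the second success; negative binomial with r=2, p=0.10.
E[Y] = r / p = 2 / 0.10 = 20.0000000

20.00000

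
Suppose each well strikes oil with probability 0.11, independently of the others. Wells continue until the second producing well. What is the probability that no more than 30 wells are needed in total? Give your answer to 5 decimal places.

0.85727

Finishing within 30 wells ⇔ at least 2 successes in the first 30. With X ~ Binomial(30, 0.11), P(Y ≤ 30) = 1 − P(X ≤ 1).
  k=0: C(30,0)·0.11^0·0.89^30 = 0.0303180
  k=1: C(30,1)·0.11^1·0.89^29 = 0.1124150
1 − 0.1427329 = 0.8572671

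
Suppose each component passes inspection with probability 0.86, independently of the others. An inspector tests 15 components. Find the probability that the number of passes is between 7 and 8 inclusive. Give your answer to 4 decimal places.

0.0024

X ~ Binomial(15, 0.86); P(7 ≤ X ≤ 8) = Σ C(15,k) p^k (1−p)^(15−k) over k:
  k=7: C(15,7)·0.86^7·0.14^8 = 0.000330
  k=8: C(15,8)·0.86^8·0.14^7 = 0.002030
Total = 0.002360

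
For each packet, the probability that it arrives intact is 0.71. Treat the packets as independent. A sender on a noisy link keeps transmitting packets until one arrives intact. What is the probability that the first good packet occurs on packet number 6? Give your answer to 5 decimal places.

Geometric (trials to first success), p = 0.71.
P(Y = 6) = (1−p)^5 · p = 0.0020511 · 0.71 = 0.0014563

0.00146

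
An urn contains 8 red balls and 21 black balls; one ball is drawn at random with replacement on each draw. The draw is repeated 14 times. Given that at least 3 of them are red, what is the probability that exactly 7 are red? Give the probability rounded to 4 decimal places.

0.0554

X ~ Binomial(14, 0.275862). Want P(X=7 | X≥3) = P(X=7) / P(X≥3).
P(X=7) = C(14,7)·0.275862^7·0.724138^7 = 0.043565
P(X≥3) = 1 − 0.010902 − 0.058143 − 0.143973 = 0.786982
Ratio = 0.043565 / 0.786982 = 0.055357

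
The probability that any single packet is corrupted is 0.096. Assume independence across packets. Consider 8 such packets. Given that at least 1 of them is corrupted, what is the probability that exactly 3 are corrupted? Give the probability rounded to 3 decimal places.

0.054

X ~ Binomial(8, 0.096). Want P(X=3 | X≥1) = P(X=3) / P(X≥1).
P(X=3) = C(8,3)·0.096^3·0.904^5 = 0.02991
P(X≥1) = 1 − 0.44601 = 0.55399
Ratio = 0.02991 / 0.55399 = 0.05399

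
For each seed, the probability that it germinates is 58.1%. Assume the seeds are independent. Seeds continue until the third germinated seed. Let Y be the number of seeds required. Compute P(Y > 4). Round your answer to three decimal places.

Needing more than 4 seeds ⇔ fewer than 3 successes in the first 4. With X ~ Binomial(4, 0.581), P(Y > 4) = P(X ≤ 2).
  k=0: C(4,0)·0.581^0·0.419^4 = 0.03082
  k=1: C(4,1)·0.581^1·0.419^3 = 0.17095
  k=2: C(4,2)·0.581^2·0.419^2 = 0.35558
P(X ≤ 2) = 0.55735

0.557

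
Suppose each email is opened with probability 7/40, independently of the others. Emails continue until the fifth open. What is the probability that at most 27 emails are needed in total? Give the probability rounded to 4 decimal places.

Finishing within 27 emails ⇔ at least 5 successes in the first 27. With X ~ Binomial(27, 0.175), P(Y ≤ 27) = 1 − P(X ≤ 4).
  k=0: C(27,0)·0.175^0·0.825^27 = 0.005550
  k=1: C(27,1)·0.175^1·0.825^26 = 0.031784
  k=2: C(27,2)·0.175^2·0.825^25 = 0.087646
  k=3: C(27,3)·0.175^3·0.825^24 = 0.154930
  k=4: C(27,4)·0.175^4·0.825^23 = 0.197183
1 − 0.477092 = 0.522908

0.5229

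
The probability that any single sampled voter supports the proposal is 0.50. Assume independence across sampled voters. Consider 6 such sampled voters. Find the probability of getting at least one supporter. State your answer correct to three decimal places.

P(at least one) = 1 − P(none) = 1 − (1 − 0.50)^6
= 1 − 0.01562 = 0.98438

0.984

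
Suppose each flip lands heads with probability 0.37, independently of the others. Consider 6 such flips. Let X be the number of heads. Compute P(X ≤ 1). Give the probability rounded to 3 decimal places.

0.283

X ~ Binomial(6, 0.37); P(X ≤ 1) = Σ C(6,k) p^k (1−p)^(6−k) over k:
  k=0: C(6,0)·0.37^0·0.63^6 = 0.06252
  k=1: C(6,1)·0.37^1·0.63^5 = 0.22032
Total = 0.28284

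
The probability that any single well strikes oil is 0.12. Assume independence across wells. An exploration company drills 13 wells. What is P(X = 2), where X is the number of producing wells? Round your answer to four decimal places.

0.2753

X ~ Binomial(n=13, p=0.12).
P(X=2) = C(13,2) · p^2 · (1−p)^11
= 78 · 0.0144 · 0.24508 = 0.275275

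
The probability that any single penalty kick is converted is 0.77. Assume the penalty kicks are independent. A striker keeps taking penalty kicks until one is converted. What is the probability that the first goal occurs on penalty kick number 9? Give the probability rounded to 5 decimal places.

0.00001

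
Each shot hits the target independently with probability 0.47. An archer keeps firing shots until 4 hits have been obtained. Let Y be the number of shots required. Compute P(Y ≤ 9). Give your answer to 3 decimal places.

0.684

Finishing within 9 shots ⇔ at least 4 successes in the first 9. With X ~ Binomial(9, 0.47), P(Y ≤ 9) = 1 − P(X ≤ 3).
  k=0: C(9,0)·0.47^0·0.53^9 = 0.00330
  k=1: C(9,1)·0.47^1·0.53^8 = 0.02634
  k=2: C(9,2)·0.47^2·0.53^7 = 0.09342
  k=3: C(9,3)·0.47^3·0.53^6 = 0.19330
1 − 0.31635 = 0.68365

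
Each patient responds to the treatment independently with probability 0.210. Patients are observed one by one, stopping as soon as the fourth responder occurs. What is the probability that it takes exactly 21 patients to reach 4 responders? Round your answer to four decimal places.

Y = trial on which the fourth success occurs; negative binomial, r=4, p=0.21.
P(Y=21) = C(20,3) · p^4 · (1−p)^17
= 1140 · 0.0019448 · 0.018183 = 0.040313

0.0403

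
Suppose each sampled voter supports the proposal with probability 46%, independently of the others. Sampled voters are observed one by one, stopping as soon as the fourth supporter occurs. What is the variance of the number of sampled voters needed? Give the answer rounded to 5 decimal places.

Y = total sampled voters until the fourth success; negative binomial with r=4, p=0.46.
Var(Y) = r(1−p)/p² = 4·0.54 / 0.46² = 10.2079395

10.20794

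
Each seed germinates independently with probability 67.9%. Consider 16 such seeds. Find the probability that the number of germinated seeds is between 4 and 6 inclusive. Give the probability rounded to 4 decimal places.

0.0119

X ~ Binomial(16, 0.679); P(4 ≤ X ≤ 6) = Σ C(16,k) p^k (1−p)^(16−k) over k:
  k=4: C(16,4)·0.679^4·0.321^12 = 0.000463
  k=5: C(16,5)·0.679^5·0.321^11 = 0.002351
  k=6: C(16,6)·0.679^6·0.321^10 = 0.009116
Total = 0.011929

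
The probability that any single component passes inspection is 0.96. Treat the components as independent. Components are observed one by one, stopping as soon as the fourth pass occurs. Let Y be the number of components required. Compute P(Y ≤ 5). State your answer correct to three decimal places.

Finishing within 5 components ⇔ at least 4 successes in the first 5. With X ~ Binomial(5, 0.96), P(Y ≤ 5) = 1 − P(X ≤ 3).
  k=0: C(5,0)·0.96^0·0.04^5 = 0.00000
  k=1: C(5,1)·0.96^1·0.04^4 = 0.00001
  k=2: C(5,2)·0.96^2·0.04^3 = 0.00059
  k=3: C(5,3)·0.96^3·0.04^2 = 0.01416
1 − 0.01476 = 0.98524

0.985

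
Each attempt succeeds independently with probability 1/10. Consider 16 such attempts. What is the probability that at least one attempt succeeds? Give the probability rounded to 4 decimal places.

0.8147

P(at least one) = 1 − P(none) = 1 − (1 − 0.10)^16
= 1 − 0.185302 = 0.814698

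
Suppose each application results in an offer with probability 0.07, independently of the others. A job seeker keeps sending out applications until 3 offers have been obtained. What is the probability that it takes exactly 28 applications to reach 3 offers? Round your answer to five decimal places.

0.01962

Y = trial on which the third success occurs; negative binomial, r=3, p=0.07.
P(Y=28) = C(27,2) · p^3 · (1−p)^25
= 351 · 0.000343 · 0.16296 = 0.0196189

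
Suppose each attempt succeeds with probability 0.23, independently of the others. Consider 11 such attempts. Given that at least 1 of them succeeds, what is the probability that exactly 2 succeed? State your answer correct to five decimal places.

X ~ Binomial(11, 0.23). Want P(X=2 | X≥1) = P(X=2) / P(X≥1).
P(X=2) = C(11,2)·0.23^2·0.77^9 = 0.2768439
P(X≥1) = 1 − 0.0564154 = 0.9435846
Ratio = 0.2768439 / 0.9435846 = 0.2933959

0.29340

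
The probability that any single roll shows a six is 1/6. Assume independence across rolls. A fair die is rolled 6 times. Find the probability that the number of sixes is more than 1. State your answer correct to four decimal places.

X ~ Binomial(6, 0.166667); P(X ≥ 2) = Σ C(6,k) p^k (1−p)^(6−k) over k:
  k=2: C(6,2)·0.166667^2·0.833333^4 = 0.200939
  k=3: C(6,3)·0.166667^3·0.833333^3 = 0.053584
  k=4: C(6,4)·0.166667^4·0.833333^2 = 0.008038
  k=5: C(6,5)·0.166667^5·0.833333^1 = 0.000643
  k=6: C(6,6)·0.166667^6·0.833333^0 = 0.000021
Total = 0.263224

0.2632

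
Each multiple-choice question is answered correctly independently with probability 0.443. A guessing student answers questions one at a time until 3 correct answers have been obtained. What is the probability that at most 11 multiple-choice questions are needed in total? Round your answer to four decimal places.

0.9287

Finishing within 11 multiple-choice questions ⇔ at least 3 successes in the first 11. With X ~ Binomial(11, 0.443), P(Y ≤ 11) = 1 − P(X ≤ 2).
  k=0: C(11,0)·0.443^0·0.557^11 = 0.001601
  k=1: C(11,1)·0.443^1·0.557^10 = 0.014007
  k=2: C(11,2)·0.443^2·0.557^9 = 0.055702
1 − 0.071310 = 0.928690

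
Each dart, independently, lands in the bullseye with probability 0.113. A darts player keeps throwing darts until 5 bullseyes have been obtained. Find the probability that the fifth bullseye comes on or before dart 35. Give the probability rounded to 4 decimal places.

0.3616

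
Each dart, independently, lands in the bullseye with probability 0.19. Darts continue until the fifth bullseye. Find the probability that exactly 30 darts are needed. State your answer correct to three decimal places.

0.030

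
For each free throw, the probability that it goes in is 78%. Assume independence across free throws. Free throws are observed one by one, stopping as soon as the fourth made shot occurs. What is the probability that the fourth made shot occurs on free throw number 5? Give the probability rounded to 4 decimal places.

0.3257

Y = trial on which the fourth success occurs; negative binomial, r=4, p=0.78.
P(Y=5) = C(4,3) · p^4 · (1−p)^1
= 4 · 0.37015 · 0.22 = 0.325732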